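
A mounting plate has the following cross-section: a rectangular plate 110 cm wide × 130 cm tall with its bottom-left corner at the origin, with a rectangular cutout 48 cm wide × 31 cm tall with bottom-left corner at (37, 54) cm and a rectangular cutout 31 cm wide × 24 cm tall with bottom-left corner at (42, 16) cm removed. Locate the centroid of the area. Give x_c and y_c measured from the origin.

Part | A | x̄ᵢ | ȳᵢ | A·x̄ᵢ | A·ȳᵢ
plate | 14300.00 | 55.00 | 65.00 | 786500.00 | 929500.00
hole 1 | -1488.00 | 61.00 | 69.50 | -90768.00 | -103416.00
hole 2 | -744.00 | 57.50 | 28.00 | -42780.00 | -20832.00
Σ | 12068.00 |  |  | 652952.00 | 805252.00
x_c = 652952.00 / 12068.00 = 54.11 cm
y_c = 805252.00 / 12068.00 = 66.73 cm

x_c = 54.11 cm, y_c = 66.73 cm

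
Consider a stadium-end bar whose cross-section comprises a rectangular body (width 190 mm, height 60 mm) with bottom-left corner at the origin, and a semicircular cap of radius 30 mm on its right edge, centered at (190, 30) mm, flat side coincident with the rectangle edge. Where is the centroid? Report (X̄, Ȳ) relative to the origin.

X̄ = 106.89 mm, Ȳ = 30.00 mm

rectangular body: A = 190 × 60 = 11400.00, centroid at (95.00, 30.00).
semicircular end: A = ½π·30² = 1413.72, centroid at (202.73, 30.00).
ΣA = 12813.72 mm²
ΣAX̄ = (11400.00)(95.00) + (1413.72)(202.73) = 1369606.17 mm³
ΣAȲ = (11400.00)(30.00) + (1413.72)(30.00) = 384411.50 mm³
X̄ = 1369606.17 / 12813.72 = 106.89 mm
Ȳ = 384411.50 / 12813.72 = 30.00 mm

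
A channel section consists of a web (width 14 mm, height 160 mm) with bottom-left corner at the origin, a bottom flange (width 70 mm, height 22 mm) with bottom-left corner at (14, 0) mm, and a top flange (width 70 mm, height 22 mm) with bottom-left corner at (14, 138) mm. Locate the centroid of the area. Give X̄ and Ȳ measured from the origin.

web: A = 14 × 160 = 2240.00, centroid at (7.00, 80.00).
bottom flange: A = 70 × 22 = 1540.00, centroid at (49.00, 11.00).
top flange: A = 70 × 22 = 1540.00, centroid at (49.00, 149.00).
ΣA = 5320.00 mm², ΣAX̄ = 166600.00 mm³, ΣAȲ = 425600.00 mm³.
X̄ = 166600.00/5320.00 = 31.32 mm; Ȳ = 425600.00/5320.00 = 80.00 mm.

X̄ = 31.32 mm, Ȳ = 80.00 mm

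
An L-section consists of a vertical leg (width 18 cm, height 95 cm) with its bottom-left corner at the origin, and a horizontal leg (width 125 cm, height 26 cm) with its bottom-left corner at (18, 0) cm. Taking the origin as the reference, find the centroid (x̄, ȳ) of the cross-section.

vertical leg: A = 18 × 95 = 1710.00, centroid at (9.00, 47.50).
horizontal leg: A = 125 × 26 = 3250.00, centroid at (80.50, 13.00).
ΣA = 4960.00 cm², ΣAx̄ = 277015.00 cm³, ΣAȳ = 123475.00 cm³.
x̄ = 277015.00/4960.00 = 55.85 cm; ȳ = 123475.00/4960.00 = 24.89 cm.

x̄ = 55.85 cm, ȳ = 24.89 cm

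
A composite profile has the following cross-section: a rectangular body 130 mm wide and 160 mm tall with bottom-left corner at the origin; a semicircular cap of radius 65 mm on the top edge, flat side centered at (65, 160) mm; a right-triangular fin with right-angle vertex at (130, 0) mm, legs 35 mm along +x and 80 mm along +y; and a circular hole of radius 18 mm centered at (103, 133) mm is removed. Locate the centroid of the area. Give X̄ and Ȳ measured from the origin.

Part | A | x̄ᵢ | ȳᵢ | A·x̄ᵢ | A·ȳᵢ
rectangular body | 20800.00 | 65.00 | 80.00 | 1352000.00 | 1664000.00
semicircular top | 6636.61 | 65.00 | 187.59 | 431379.94 | 1244941.65
triangular fin | 1400.00 | 141.67 | 26.67 | 198333.33 | 37333.33
hole | -1017.88 | 103.00 | 133.00 | -104841.23 | -135377.51
Σ | 27818.74 |  |  | 1876872.04 | 2810897.47
X̄ = 1876872.04 / 27818.74 = 67.47 mm
Ȳ = 2810897.47 / 27818.74 = 101.04 mm

X̄ = 67.47 mm, Ȳ = 101.04 mm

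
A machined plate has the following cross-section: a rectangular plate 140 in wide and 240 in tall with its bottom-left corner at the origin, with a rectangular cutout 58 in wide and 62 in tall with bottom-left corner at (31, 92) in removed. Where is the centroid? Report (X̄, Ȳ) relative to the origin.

X̄ = 71.20 in, Ȳ = 119.64 in

Part | A | x̄ᵢ | ȳᵢ | A·x̄ᵢ | A·ȳᵢ
plate | 33600.00 | 70.00 | 120.00 | 2352000.00 | 4032000.00
hole | -3596.00 | 60.00 | 123.00 | -215760.00 | -442308.00
Σ | 30004.00 |  |  | 2136240.00 | 3589692.00
X̄ = 2136240.00 / 30004.00 = 71.20 in
Ȳ = 3589692.00 / 30004.00 = 119.64 in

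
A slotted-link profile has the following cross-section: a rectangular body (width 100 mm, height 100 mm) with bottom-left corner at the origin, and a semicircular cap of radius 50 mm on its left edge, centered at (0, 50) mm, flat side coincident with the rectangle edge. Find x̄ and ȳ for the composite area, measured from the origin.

x̄ = 29.92 mm, ȳ = 50.00 mm

rectangular body: A = 100 × 100 = 10000.00, centroid at (50.00, 50.00).
semicircular end: A = ½π·50² = 3926.99, centroid at (-21.22, 50.00).
ΣA = 13926.99 mm²
ΣAx̄ = (10000.00)(50.00) + (3926.99)(-21.22) = 416666.67 mm³
ΣAȳ = (10000.00)(50.00) + (3926.99)(50.00) = 696349.54 mm³
x̄ = 416666.67 / 13926.99 = 29.92 mm
ȳ = 696349.54 / 13926.99 = 50.00 mm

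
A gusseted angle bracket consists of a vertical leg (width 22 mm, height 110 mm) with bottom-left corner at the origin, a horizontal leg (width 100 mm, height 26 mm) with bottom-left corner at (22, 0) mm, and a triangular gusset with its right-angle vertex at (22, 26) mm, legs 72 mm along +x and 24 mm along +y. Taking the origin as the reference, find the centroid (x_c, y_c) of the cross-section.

x_c = 43.09 mm, y_c = 33.36 mm

vertical leg: A = 22 × 110 = 2420.00, centroid at (11.00, 55.00).
horizontal leg: A = 100 × 26 = 2600.00, centroid at (72.00, 13.00).
gusset: A = ½·72·24 = 864.00, centroid at (46.00, 34.00).
ΣA = 5884.00 mm², ΣAx_c = 253564.00 mm³, ΣAy_c = 196276.00 mm³.
x_c = 253564.00/5884.00 = 43.09 mm; y_c = 196276.00/5884.00 = 33.36 mm.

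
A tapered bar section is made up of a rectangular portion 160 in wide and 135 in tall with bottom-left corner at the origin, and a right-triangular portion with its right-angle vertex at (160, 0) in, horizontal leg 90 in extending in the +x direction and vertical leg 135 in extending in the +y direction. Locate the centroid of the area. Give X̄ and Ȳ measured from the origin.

rectangular portion: A = 160 × 135 = 21600.00, centroid at (80.00, 67.50).
triangular portion: A = ½·90·135 = 6075.00, centroid at (190.00, 45.00).
ΣA = 27675.00 in², ΣAX̄ = 2882250.00 in³, ΣAȲ = 1731375.00 in³.
X̄ = 2882250.00/27675.00 = 104.15 in; Ȳ = 1731375.00/27675.00 = 62.56 in.

X̄ = 104.15 in, Ȳ = 62.56 in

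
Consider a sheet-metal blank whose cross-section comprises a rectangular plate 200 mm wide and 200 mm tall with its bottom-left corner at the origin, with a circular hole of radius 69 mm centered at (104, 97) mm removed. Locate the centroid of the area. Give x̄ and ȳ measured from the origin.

x̄ = 97.61 mm, ȳ = 101.79 mm

plate: A = 200 × 200 = 40000.00, centroid at (100.00, 100.00).
hole: A = −π·69² = -14957.12, centroid at (104.00, 97.00).
ΣA = 25042.88 mm², ΣAx̄ = 2444459.25 mm³, ΣAȳ = 2549159.11 mm³.
x̄ = 2444459.25/25042.88 = 97.61 mm; ȳ = 2549159.11/25042.88 = 101.79 mm.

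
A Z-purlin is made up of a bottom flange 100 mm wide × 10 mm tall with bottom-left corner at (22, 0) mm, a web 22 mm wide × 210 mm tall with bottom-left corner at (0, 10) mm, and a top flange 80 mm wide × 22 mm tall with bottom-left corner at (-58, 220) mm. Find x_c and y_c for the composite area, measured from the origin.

Part | A | x̄ᵢ | ȳᵢ | A·x̄ᵢ | A·ȳᵢ
bottom flange | 1000.00 | 72.00 | 5.00 | 72000.00 | 5000.00
web | 4620.00 | 11.00 | 115.00 | 50820.00 | 531300.00
top flange | 1760.00 | -18.00 | 231.00 | -31680.00 | 406560.00
Σ | 7380.00 |  |  | 91140.00 | 942860.00
x_c = 91140.00 / 7380.00 = 12.35 mm
y_c = 942860.00 / 7380.00 = 127.76 mm

x_c = 12.35 mm, y_c = 127.76 mm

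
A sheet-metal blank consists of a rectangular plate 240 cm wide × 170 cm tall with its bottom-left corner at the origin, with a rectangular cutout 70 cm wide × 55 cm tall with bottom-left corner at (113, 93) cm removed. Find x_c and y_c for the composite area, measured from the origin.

plate: A = 240 × 170 = 40800.00, centroid at (120.00, 85.00).
hole: A = −(70 × 55) = -3850.00, centroid at (148.00, 120.50).
ΣA = 36950.00 cm², ΣAx_c = 4326200.00 cm³, ΣAy_c = 3004075.00 cm³.
x_c = 4326200.00/36950.00 = 117.08 cm; y_c = 3004075.00/36950.00 = 81.30 cm.

x_c = 117.08 cm, y_c = 81.30 cm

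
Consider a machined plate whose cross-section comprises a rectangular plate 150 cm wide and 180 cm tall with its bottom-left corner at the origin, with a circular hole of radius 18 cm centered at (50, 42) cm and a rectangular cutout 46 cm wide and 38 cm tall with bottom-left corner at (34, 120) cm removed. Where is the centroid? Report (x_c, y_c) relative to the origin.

plate: A = 150 × 180 = 27000.00, centroid at (75.00, 90.00).
hole 1: A = −π·18² = -1017.88, centroid at (50.00, 42.00).
hole 2: A = −(46 × 38) = -1748.00, centroid at (57.00, 139.00).
ΣA = 24234.12 cm², ΣAx_c = 1874470.20 cm³, ΣAy_c = 2144277.21 cm³.
x_c = 1874470.20/24234.12 = 77.35 cm; y_c = 2144277.21/24234.12 = 88.48 cm.

x_c = 77.35 cm, y_c = 88.48 cm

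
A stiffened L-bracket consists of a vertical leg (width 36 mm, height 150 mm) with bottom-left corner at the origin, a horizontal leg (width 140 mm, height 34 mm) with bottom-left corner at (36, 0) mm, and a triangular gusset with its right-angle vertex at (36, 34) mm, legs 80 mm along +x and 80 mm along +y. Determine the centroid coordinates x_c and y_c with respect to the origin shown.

Part | A | x̄ᵢ | ȳᵢ | A·x̄ᵢ | A·ȳᵢ
vertical leg | 5400.00 | 18.00 | 75.00 | 97200.00 | 405000.00
horizontal leg | 4760.00 | 106.00 | 17.00 | 504560.00 | 80920.00
gusset | 3200.00 | 62.67 | 60.67 | 200533.33 | 194133.33
Σ | 13360.00 |  |  | 802293.33 | 680053.33
x_c = 802293.33 / 13360.00 = 60.05 mm
y_c = 680053.33 / 13360.00 = 50.90 mm

x_c = 60.05 mm, y_c = 50.90 mm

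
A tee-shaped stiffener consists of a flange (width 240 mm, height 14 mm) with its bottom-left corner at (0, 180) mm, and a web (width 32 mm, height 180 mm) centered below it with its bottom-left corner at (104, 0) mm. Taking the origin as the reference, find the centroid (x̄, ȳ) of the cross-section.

web: A = 32 × 180 = 5760.00, centroid at (120.00, 90.00).
flange: A = 240 × 14 = 3360.00, centroid at (120.00, 187.00).
ΣA = 9120.00 mm², ΣAx̄ = 1094400.00 mm³, ΣAȳ = 1146720.00 mm³.
x̄ = 1094400.00/9120.00 = 120.00 mm; ȳ = 1146720.00/9120.00 = 125.74 mm.

x̄ = 120.00 mm, ȳ = 125.74 mm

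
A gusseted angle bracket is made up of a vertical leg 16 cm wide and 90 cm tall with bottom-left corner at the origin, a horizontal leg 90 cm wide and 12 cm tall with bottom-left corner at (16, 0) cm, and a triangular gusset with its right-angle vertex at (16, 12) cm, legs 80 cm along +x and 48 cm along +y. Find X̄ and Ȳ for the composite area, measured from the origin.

X̄ = 35.88 cm, Ȳ = 28.16 cm

vertical leg: A = 16 × 90 = 1440.00, centroid at (8.00, 45.00).
horizontal leg: A = 90 × 12 = 1080.00, centroid at (61.00, 6.00).
gusset: A = ½·80·48 = 1920.00, centroid at (42.67, 28.00).
ΣA = 4440.00 cm², ΣAX̄ = 159320.00 cm³, ΣAȲ = 125040.00 cm³.
X̄ = 159320.00/4440.00 = 35.88 cm; Ȳ = 125040.00/4440.00 = 28.16 cm.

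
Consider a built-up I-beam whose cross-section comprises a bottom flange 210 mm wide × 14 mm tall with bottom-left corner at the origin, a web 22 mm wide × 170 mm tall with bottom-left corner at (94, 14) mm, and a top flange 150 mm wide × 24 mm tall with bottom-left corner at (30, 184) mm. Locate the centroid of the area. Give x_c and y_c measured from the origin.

x_c = 105.00 mm, y_c = 106.66 mm

bottom flange: A = 210 × 14 = 2940.00, centroid at (105.00, 7.00).
web: A = 22 × 170 = 3740.00, centroid at (105.00, 99.00).
top flange: A = 150 × 24 = 3600.00, centroid at (105.00, 196.00).
ΣA = 10280.00 mm², ΣAx_c = 1079400.00 mm³, ΣAy_c = 1096440.00 mm³.
x_c = 1079400.00/10280.00 = 105.00 mm; y_c = 1096440.00/10280.00 = 106.66 mm.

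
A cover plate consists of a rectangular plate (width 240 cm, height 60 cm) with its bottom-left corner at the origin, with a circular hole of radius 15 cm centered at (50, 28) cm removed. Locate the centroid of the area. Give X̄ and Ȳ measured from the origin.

X̄ = 123.61 cm, Ȳ = 30.10 cm

plate: A = 240 × 60 = 14400.00, centroid at (120.00, 30.00).
hole: A = −π·15² = -706.86, centroid at (50.00, 28.00).
ΣA = 13693.14 cm²
ΣAX̄ = (14400.00)(120.00) + (-706.86)(50.00) = 1692657.08 cm³
ΣAȲ = (14400.00)(30.00) + (-706.86)(28.00) = 412207.97 cm³
X̄ = 1692657.08 / 13693.14 = 123.61 cm
Ȳ = 412207.97 / 13693.14 = 30.10 cm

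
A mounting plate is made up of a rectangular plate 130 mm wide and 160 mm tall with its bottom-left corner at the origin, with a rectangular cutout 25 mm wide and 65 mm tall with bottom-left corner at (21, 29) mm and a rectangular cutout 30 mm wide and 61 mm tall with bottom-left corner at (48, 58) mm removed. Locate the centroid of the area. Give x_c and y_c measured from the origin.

plate: A = 130 × 160 = 20800.00, centroid at (65.00, 80.00).
hole 1: A = −(25 × 65) = -1625.00, centroid at (33.50, 61.50).
hole 2: A = −(30 × 61) = -1830.00, centroid at (63.00, 88.50).
ΣA = 17345.00 mm², ΣAx_c = 1182272.50 mm³, ΣAy_c = 1402107.50 mm³.
x_c = 1182272.50/17345.00 = 68.16 mm; y_c = 1402107.50/17345.00 = 80.84 mm.

x_c = 68.16 mm, y_c = 80.84 mm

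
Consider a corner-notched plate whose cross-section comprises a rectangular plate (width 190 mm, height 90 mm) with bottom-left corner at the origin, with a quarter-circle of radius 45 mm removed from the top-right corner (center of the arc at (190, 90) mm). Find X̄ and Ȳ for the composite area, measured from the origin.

X̄ = 87.22 mm, Ȳ = 42.34 mm

Part | A | x̄ᵢ | ȳᵢ | A·x̄ᵢ | A·ȳᵢ
plate | 17100.00 | 95.00 | 45.00 | 1624500.00 | 769500.00
removed quarter-circle | -1590.43 | 170.90 | 70.90 | -271806.94 | -112763.82
Σ | 15509.57 |  |  | 1352693.06 | 656736.18
X̄ = 1352693.06 / 15509.57 = 87.22 mm
Ȳ = 656736.18 / 15509.57 = 42.34 mm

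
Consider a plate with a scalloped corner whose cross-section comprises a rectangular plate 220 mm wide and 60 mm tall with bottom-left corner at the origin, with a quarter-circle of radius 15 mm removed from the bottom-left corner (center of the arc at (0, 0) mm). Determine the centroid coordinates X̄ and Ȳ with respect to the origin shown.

plate: A = 220 × 60 = 13200.00, centroid at (110.00, 30.00).
removed quarter-circle: A = −¼π·15² = -176.71, centroid at (6.37, 6.37).
ΣA = 13023.29 mm²
ΣAX̄ = (13200.00)(110.00) + (-176.71)(6.37) = 1450875.00 mm³
ΣAȲ = (13200.00)(30.00) + (-176.71)(6.37) = 394875.00 mm³
X̄ = 1450875.00 / 13023.29 = 111.41 mm
Ȳ = 394875.00 / 13023.29 = 30.32 mm

X̄ = 111.41 mm, Ȳ = 30.32 mm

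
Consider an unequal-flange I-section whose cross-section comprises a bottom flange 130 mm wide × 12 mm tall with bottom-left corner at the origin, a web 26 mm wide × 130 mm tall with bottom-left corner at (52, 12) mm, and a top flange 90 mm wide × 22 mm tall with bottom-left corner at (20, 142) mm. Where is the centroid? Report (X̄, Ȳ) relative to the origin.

X̄ = 65.00 mm, Ȳ = 82.74 mm

bottom flange: A = 130 × 12 = 1560.00, centroid at (65.00, 6.00).
web: A = 26 × 130 = 3380.00, centroid at (65.00, 77.00).
top flange: A = 90 × 22 = 1980.00, centroid at (65.00, 153.00).
ΣA = 6920.00 mm²
ΣAX̄ = (1560.00)(65.00) + (3380.00)(65.00) + (1980.00)(65.00) = 449800.00 mm³
ΣAȲ = (1560.00)(6.00) + (3380.00)(77.00) + (1980.00)(153.00) = 572560.00 mm³
X̄ = 449800.00 / 6920.00 = 65.00 mm
Ȳ = 572560.00 / 6920.00 = 82.74 mm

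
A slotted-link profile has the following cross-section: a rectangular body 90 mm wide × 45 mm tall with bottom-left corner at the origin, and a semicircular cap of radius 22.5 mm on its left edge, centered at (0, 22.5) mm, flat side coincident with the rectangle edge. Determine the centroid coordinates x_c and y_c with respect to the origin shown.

x_c = 36.05 mm, y_c = 22.50 mm

rectangular body: A = 90 × 45 = 4050.00, centroid at (45.00, 22.50).
semicircular end: A = ½π·22.5² = 795.22, centroid at (-9.55, 22.50).
ΣA = 4845.22 mm²
ΣAx_c = (4050.00)(45.00) + (795.22)(-9.55) = 174656.25 mm³
ΣAy_c = (4050.00)(22.50) + (795.22)(22.50) = 109017.35 mm³
x_c = 174656.25 / 4845.22 = 36.05 mm
y_c = 109017.35 / 4845.22 = 22.50 mm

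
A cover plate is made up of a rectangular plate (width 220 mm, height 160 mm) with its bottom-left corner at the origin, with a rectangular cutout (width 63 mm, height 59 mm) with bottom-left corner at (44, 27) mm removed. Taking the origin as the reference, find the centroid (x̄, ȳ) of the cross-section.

plate: A = 220 × 160 = 35200.00, centroid at (110.00, 80.00).
hole: A = −(63 × 59) = -3717.00, centroid at (75.50, 56.50).
ΣA = 31483.00 mm², ΣAx̄ = 3591366.50 mm³, ΣAȳ = 2605989.50 mm³.
x̄ = 3591366.50/31483.00 = 114.07 mm; ȳ = 2605989.50/31483.00 = 82.77 mm.

x̄ = 114.07 mm, ȳ = 82.77 mm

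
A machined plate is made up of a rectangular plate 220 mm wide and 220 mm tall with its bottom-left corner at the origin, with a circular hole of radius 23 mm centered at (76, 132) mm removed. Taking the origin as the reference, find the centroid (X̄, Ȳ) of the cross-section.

plate: A = 220 × 220 = 48400.00, centroid at (110.00, 110.00).
hole: A = −π·23² = -1661.90, centroid at (76.00, 132.00).
ΣA = 46738.10 mm², ΣAX̄ = 5197695.41 mm³, ΣAȲ = 5104628.87 mm³.
X̄ = 5197695.41/46738.10 = 111.21 mm; Ȳ = 5104628.87/46738.10 = 109.22 mm.

X̄ = 111.21 mm, Ȳ = 109.22 mm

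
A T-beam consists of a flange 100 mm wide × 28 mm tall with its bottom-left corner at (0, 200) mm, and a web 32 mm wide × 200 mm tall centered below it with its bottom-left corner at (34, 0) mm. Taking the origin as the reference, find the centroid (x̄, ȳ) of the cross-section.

x̄ = 50.00 mm, ȳ = 134.70 mm

web: A = 32 × 200 = 6400.00, centroid at (50.00, 100.00).
flange: A = 100 × 28 = 2800.00, centroid at (50.00, 214.00).
ΣA = 9200.00 mm², ΣAx̄ = 460000.00 mm³, ΣAȳ = 1239200.00 mm³.
x̄ = 460000.00/9200.00 = 50.00 mm; ȳ = 1239200.00/9200.00 = 134.70 mm.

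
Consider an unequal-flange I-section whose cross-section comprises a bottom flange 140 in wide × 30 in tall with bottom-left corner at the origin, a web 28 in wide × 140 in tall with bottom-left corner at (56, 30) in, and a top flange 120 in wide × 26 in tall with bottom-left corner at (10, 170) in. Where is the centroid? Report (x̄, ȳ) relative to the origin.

Part | A | x̄ᵢ | ȳᵢ | A·x̄ᵢ | A·ȳᵢ
bottom flange | 4200.00 | 70.00 | 15.00 | 294000.00 | 63000.00
web | 3920.00 | 70.00 | 100.00 | 274400.00 | 392000.00
top flange | 3120.00 | 70.00 | 183.00 | 218400.00 | 570960.00
Σ | 11240.00 |  |  | 786800.00 | 1025960.00
x̄ = 786800.00 / 11240.00 = 70.00 in
ȳ = 1025960.00 / 11240.00 = 91.28 in

x̄ = 70.00 in, ȳ = 91.28 in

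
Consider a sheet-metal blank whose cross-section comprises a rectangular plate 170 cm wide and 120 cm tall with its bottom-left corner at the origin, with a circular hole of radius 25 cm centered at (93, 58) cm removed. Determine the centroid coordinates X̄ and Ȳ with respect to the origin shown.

X̄ = 84.15 cm, Ȳ = 60.21 cm

Part | A | x̄ᵢ | ȳᵢ | A·x̄ᵢ | A·ȳᵢ
plate | 20400.00 | 85.00 | 60.00 | 1734000.00 | 1224000.00
hole | -1963.50 | 93.00 | 58.00 | -182605.07 | -113882.73
Σ | 18436.50 |  |  | 1551394.93 | 1110117.27
X̄ = 1551394.93 / 18436.50 = 84.15 cm
Ȳ = 1110117.27 / 18436.50 = 60.21 cm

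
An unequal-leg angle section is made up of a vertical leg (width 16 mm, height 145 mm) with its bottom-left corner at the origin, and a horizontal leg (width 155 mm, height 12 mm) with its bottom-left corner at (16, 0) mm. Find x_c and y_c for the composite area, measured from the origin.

vertical leg: A = 16 × 145 = 2320.00, centroid at (8.00, 72.50).
horizontal leg: A = 155 × 12 = 1860.00, centroid at (93.50, 6.00).
ΣA = 4180.00 mm²
ΣAx_c = (2320.00)(8.00) + (1860.00)(93.50) = 192470.00 mm³
ΣAy_c = (2320.00)(72.50) + (1860.00)(6.00) = 179360.00 mm³
x_c = 192470.00 / 4180.00 = 46.05 mm
y_c = 179360.00 / 4180.00 = 42.91 mm

x_c = 46.05 mm, y_c = 42.91 mm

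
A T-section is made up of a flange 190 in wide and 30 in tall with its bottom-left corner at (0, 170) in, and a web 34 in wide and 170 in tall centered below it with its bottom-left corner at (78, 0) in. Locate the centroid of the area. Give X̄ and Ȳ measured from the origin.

web: A = 34 × 170 = 5780.00, centroid at (95.00, 85.00).
flange: A = 190 × 30 = 5700.00, centroid at (95.00, 185.00).
ΣA = 11480.00 in², ΣAX̄ = 1090600.00 in³, ΣAȲ = 1545800.00 in³.
X̄ = 1090600.00/11480.00 = 95.00 in; Ȳ = 1545800.00/11480.00 = 134.65 in.

X̄ = 95.00 in, Ȳ = 134.65 in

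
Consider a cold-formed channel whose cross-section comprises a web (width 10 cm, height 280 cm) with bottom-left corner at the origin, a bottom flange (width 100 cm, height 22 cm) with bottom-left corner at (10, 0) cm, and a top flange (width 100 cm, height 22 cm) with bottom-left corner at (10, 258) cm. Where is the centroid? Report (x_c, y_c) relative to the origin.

x_c = 38.61 cm, y_c = 140.00 cm

web: A = 10 × 280 = 2800.00, centroid at (5.00, 140.00).
bottom flange: A = 100 × 22 = 2200.00, centroid at (60.00, 11.00).
top flange: A = 100 × 22 = 2200.00, centroid at (60.00, 269.00).
ΣA = 7200.00 cm², ΣAx_c = 278000.00 cm³, ΣAy_c = 1008000.00 cm³.
x_c = 278000.00/7200.00 = 38.61 cm; y_c = 1008000.00/7200.00 = 140.00 cm.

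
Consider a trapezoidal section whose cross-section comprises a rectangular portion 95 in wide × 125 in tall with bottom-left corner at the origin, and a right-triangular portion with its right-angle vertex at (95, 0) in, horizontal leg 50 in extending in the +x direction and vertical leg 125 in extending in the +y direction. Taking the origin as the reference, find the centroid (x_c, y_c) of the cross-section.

x_c = 60.87 in, y_c = 58.16 in

rectangular portion: A = 95 × 125 = 11875.00, centroid at (47.50, 62.50).
triangular portion: A = ½·50·125 = 3125.00, centroid at (111.67, 41.67).
ΣA = 15000.00 in², ΣAx_c = 913020.83 in³, ΣAy_c = 872395.83 in³.
x_c = 913020.83/15000.00 = 60.87 in; y_c = 872395.83/15000.00 = 58.16 in.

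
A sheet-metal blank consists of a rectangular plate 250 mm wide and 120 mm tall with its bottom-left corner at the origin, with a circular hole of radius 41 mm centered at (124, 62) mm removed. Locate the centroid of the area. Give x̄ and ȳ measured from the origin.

x̄ = 125.21 mm, ȳ = 59.57 mm

plate: A = 250 × 120 = 30000.00, centroid at (125.00, 60.00).
hole: A = −π·41² = -5281.02, centroid at (124.00, 62.00).
ΣA = 24718.98 mm²
ΣAx̄ = (30000.00)(125.00) + (-5281.02)(124.00) = 3095153.86 mm³
ΣAȳ = (30000.00)(60.00) + (-5281.02)(62.00) = 1472576.93 mm³
x̄ = 3095153.86 / 24718.98 = 125.21 mm
ȳ = 1472576.93 / 24718.98 = 59.57 mm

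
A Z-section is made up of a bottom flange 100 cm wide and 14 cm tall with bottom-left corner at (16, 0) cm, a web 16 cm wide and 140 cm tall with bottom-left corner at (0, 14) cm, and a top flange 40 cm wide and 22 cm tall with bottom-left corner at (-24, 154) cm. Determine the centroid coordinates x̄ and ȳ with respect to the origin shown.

Part | A | x̄ᵢ | ȳᵢ | A·x̄ᵢ | A·ȳᵢ
bottom flange | 1400.00 | 66.00 | 7.00 | 92400.00 | 9800.00
web | 2240.00 | 8.00 | 84.00 | 17920.00 | 188160.00
top flange | 880.00 | -4.00 | 165.00 | -3520.00 | 145200.00
Σ | 4520.00 |  |  | 106800.00 | 343160.00
x̄ = 106800.00 / 4520.00 = 23.63 cm
ȳ = 343160.00 / 4520.00 = 75.92 cm

x̄ = 23.63 cm, ȳ = 75.92 cm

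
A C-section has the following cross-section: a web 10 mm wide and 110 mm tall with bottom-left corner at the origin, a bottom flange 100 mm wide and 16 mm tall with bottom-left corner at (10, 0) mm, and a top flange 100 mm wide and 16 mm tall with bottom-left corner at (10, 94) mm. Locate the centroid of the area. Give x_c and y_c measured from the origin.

x_c = 45.93 mm, y_c = 55.00 mm

web: A = 10 × 110 = 1100.00, centroid at (5.00, 55.00).
bottom flange: A = 100 × 16 = 1600.00, centroid at (60.00, 8.00).
top flange: A = 100 × 16 = 1600.00, centroid at (60.00, 102.00).
ΣA = 4300.00 mm²
ΣAx_c = (1100.00)(5.00) + (1600.00)(60.00) + (1600.00)(60.00) = 197500.00 mm³
ΣAy_c = (1100.00)(55.00) + (1600.00)(8.00) + (1600.00)(102.00) = 236500.00 mm³
x_c = 197500.00 / 4300.00 = 45.93 mm
y_c = 236500.00 / 4300.00 = 55.00 mm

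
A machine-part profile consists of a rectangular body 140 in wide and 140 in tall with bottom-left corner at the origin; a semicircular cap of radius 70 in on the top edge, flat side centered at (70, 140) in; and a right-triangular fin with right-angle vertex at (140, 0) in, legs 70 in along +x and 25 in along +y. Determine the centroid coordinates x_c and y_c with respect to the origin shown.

rectangular body: A = 140 × 140 = 19600.00, centroid at (70.00, 70.00).
semicircular top: A = ½π·70² = 7696.90, centroid at (70.00, 169.71).
triangular fin: A = ½·70·25 = 875.00, centroid at (163.33, 8.33).
ΣA = 28171.90 in², ΣAx_c = 2053699.81 in³, ΣAy_c = 2685524.61 in³.
x_c = 2053699.81/28171.90 = 72.90 in; y_c = 2685524.61/28171.90 = 95.33 in.

x_c = 72.90 in, y_c = 95.33 in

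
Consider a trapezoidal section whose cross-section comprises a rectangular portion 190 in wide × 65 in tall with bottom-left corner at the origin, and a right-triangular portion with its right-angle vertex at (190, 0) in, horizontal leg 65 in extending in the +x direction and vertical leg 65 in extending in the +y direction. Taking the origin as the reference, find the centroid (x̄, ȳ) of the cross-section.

rectangular portion: A = 190 × 65 = 12350.00, centroid at (95.00, 32.50).
triangular portion: A = ½·65·65 = 2112.50, centroid at (211.67, 21.67).
ΣA = 14462.50 in²
ΣAx̄ = (12350.00)(95.00) + (2112.50)(211.67) = 1620395.83 in³
ΣAȳ = (12350.00)(32.50) + (2112.50)(21.67) = 447145.83 in³
x̄ = 1620395.83 / 14462.50 = 112.04 in
ȳ = 447145.83 / 14462.50 = 30.92 in

x̄ = 112.04 in, ȳ = 30.92 in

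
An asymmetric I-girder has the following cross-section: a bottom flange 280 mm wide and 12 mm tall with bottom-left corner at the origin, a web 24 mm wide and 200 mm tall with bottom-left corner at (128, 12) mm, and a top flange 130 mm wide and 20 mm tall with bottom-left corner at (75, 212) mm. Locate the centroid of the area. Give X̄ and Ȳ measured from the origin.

bottom flange: A = 280 × 12 = 3360.00, centroid at (140.00, 6.00).
web: A = 24 × 200 = 4800.00, centroid at (140.00, 112.00).
top flange: A = 130 × 20 = 2600.00, centroid at (140.00, 222.00).
ΣA = 10760.00 mm², ΣAX̄ = 1506400.00 mm³, ΣAȲ = 1134960.00 mm³.
X̄ = 1506400.00/10760.00 = 140.00 mm; Ȳ = 1134960.00/10760.00 = 105.48 mm.

X̄ = 140.00 mm, Ȳ = 105.48 mm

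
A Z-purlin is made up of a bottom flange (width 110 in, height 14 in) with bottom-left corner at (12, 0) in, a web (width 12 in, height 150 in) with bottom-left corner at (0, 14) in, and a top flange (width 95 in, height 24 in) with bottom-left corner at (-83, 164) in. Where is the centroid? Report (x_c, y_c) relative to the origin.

bottom flange: A = 110 × 14 = 1540.00, centroid at (67.00, 7.00).
web: A = 12 × 150 = 1800.00, centroid at (6.00, 89.00).
top flange: A = 95 × 24 = 2280.00, centroid at (-35.50, 176.00).
ΣA = 5620.00 in²
ΣAx_c = (1540.00)(67.00) + (1800.00)(6.00) + (2280.00)(-35.50) = 33040.00 in³
ΣAy_c = (1540.00)(7.00) + (1800.00)(89.00) + (2280.00)(176.00) = 572260.00 in³
x_c = 33040.00 / 5620.00 = 5.88 in
y_c = 572260.00 / 5620.00 = 101.83 in

x_c = 5.88 in, y_c = 101.83 in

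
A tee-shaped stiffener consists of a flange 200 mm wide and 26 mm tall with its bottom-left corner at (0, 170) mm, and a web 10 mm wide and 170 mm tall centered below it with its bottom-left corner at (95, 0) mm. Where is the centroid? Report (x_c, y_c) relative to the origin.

x_c = 100.00 mm, y_c = 158.86 mm

web: A = 10 × 170 = 1700.00, centroid at (100.00, 85.00).
flange: A = 200 × 26 = 5200.00, centroid at (100.00, 183.00).
ΣA = 6900.00 mm²
ΣAx_c = (1700.00)(100.00) + (5200.00)(100.00) = 690000.00 mm³
ΣAy_c = (1700.00)(85.00) + (5200.00)(183.00) = 1096100.00 mm³
x_c = 690000.00 / 6900.00 = 100.00 mm
y_c = 1096100.00 / 6900.00 = 158.86 mm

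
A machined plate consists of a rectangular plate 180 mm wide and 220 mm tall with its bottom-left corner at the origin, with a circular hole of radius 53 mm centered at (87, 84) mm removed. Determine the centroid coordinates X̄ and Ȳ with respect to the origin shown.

Part | A | x̄ᵢ | ȳᵢ | A·x̄ᵢ | A·ȳᵢ
plate | 39600.00 | 90.00 | 110.00 | 3564000.00 | 4356000.00
hole | -8824.73 | 87.00 | 84.00 | -767751.84 | -741277.64
Σ | 30775.27 |  |  | 2796248.16 | 3614722.36
X̄ = 2796248.16 / 30775.27 = 90.86 mm
Ȳ = 3614722.36 / 30775.27 = 117.46 mm

X̄ = 90.86 mm, Ȳ = 117.46 mm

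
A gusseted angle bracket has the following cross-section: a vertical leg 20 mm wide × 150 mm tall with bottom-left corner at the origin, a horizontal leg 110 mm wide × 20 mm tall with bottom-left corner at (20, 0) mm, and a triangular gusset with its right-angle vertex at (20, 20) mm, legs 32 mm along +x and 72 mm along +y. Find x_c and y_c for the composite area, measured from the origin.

x_c = 36.26 mm, y_c = 46.87 mm

Part | A | x̄ᵢ | ȳᵢ | A·x̄ᵢ | A·ȳᵢ
vertical leg | 3000.00 | 10.00 | 75.00 | 30000.00 | 225000.00
horizontal leg | 2200.00 | 75.00 | 10.00 | 165000.00 | 22000.00
gusset | 1152.00 | 30.67 | 44.00 | 35328.00 | 50688.00
Σ | 6352.00 |  |  | 230328.00 | 297688.00
x_c = 230328.00 / 6352.00 = 36.26 mm
y_c = 297688.00 / 6352.00 = 46.87 mm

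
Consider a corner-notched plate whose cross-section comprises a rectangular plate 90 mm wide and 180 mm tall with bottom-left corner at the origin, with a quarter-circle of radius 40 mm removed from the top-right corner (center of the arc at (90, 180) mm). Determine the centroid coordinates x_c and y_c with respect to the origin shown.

Part | A | x̄ᵢ | ȳᵢ | A·x̄ᵢ | A·ȳᵢ
plate | 16200.00 | 45.00 | 90.00 | 729000.00 | 1458000.00
removed quarter-circle | -1256.64 | 73.02 | 163.02 | -91764.00 | -204861.34
Σ | 14943.36 |  |  | 637236.00 | 1253138.66
x_c = 637236.00 / 14943.36 = 42.64 mm
y_c = 1253138.66 / 14943.36 = 83.86 mm

x_c = 42.64 mm, y_c = 83.86 mm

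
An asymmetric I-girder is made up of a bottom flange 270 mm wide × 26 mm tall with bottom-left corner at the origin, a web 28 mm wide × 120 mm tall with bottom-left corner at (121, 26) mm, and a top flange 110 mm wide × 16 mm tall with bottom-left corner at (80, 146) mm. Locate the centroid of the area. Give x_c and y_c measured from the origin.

x_c = 135.00 mm, y_c = 53.65 mm

Part | A | x̄ᵢ | ȳᵢ | A·x̄ᵢ | A·ȳᵢ
bottom flange | 7020.00 | 135.00 | 13.00 | 947700.00 | 91260.00
web | 3360.00 | 135.00 | 86.00 | 453600.00 | 288960.00
top flange | 1760.00 | 135.00 | 154.00 | 237600.00 | 271040.00
Σ | 12140.00 |  |  | 1638900.00 | 651260.00
x_c = 1638900.00 / 12140.00 = 135.00 mm
y_c = 651260.00 / 12140.00 = 53.65 mm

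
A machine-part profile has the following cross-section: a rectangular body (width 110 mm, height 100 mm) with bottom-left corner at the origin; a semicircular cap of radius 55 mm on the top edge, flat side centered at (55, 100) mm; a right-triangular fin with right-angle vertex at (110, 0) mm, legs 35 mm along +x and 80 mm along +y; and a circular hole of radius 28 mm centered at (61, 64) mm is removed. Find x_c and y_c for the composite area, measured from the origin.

rectangular body: A = 110 × 100 = 11000.00, centroid at (55.00, 50.00).
semicircular top: A = ½π·55² = 4751.66, centroid at (55.00, 123.34).
triangular fin: A = ½·35·80 = 1400.00, centroid at (121.67, 26.67).
hole: A = −π·28² = -2463.01, centroid at (61.00, 64.00).
ΣA = 14688.65 mm², ΣAx_c = 886431.05 mm³, ΣAy_c = 1015783.34 mm³.
x_c = 886431.05/14688.65 = 60.35 mm; y_c = 1015783.34/14688.65 = 69.15 mm.

x_c = 60.35 mm, y_c = 69.15 mm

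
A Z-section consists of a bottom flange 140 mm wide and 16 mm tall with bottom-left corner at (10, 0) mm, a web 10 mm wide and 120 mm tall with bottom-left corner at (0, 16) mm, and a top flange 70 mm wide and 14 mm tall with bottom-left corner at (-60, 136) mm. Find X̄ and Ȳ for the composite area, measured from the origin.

bottom flange: A = 140 × 16 = 2240.00, centroid at (80.00, 8.00).
web: A = 10 × 120 = 1200.00, centroid at (5.00, 76.00).
top flange: A = 70 × 14 = 980.00, centroid at (-25.00, 143.00).
ΣA = 4420.00 mm²
ΣAX̄ = (2240.00)(80.00) + (1200.00)(5.00) + (980.00)(-25.00) = 160700.00 mm³
ΣAȲ = (2240.00)(8.00) + (1200.00)(76.00) + (980.00)(143.00) = 249260.00 mm³
X̄ = 160700.00 / 4420.00 = 36.36 mm
Ȳ = 249260.00 / 4420.00 = 56.39 mm

X̄ = 36.36 mm, Ȳ = 56.39 mm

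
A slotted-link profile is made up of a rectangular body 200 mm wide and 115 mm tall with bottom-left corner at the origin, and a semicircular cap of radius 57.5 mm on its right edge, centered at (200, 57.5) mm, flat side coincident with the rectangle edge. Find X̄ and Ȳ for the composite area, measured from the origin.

Part | A | x̄ᵢ | ȳᵢ | A·x̄ᵢ | A·ȳᵢ
rectangular body | 23000.00 | 100.00 | 57.50 | 2300000.00 | 1322500.00
semicircular end | 5193.45 | 224.40 | 57.50 | 1165428.65 | 298623.11
Σ | 28193.45 |  |  | 3465428.65 | 1621123.11
X̄ = 3465428.65 / 28193.45 = 122.92 mm
Ȳ = 1621123.11 / 28193.45 = 57.50 mm

X̄ = 122.92 mm, Ȳ = 57.50 mm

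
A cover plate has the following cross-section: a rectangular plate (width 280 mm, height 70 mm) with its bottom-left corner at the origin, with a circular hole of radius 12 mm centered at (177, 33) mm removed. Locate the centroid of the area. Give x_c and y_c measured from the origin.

plate: A = 280 × 70 = 19600.00, centroid at (140.00, 35.00).
hole: A = −π·12² = -452.39, centroid at (177.00, 33.00).
ΣA = 19147.61 mm²
ΣAx_c = (19600.00)(140.00) + (-452.39)(177.00) = 2663927.09 mm³
ΣAy_c = (19600.00)(35.00) + (-452.39)(33.00) = 671071.15 mm³
x_c = 2663927.09 / 19147.61 = 139.13 mm
y_c = 671071.15 / 19147.61 = 35.05 mm

x_c = 139.13 mm, y_c = 35.05 mm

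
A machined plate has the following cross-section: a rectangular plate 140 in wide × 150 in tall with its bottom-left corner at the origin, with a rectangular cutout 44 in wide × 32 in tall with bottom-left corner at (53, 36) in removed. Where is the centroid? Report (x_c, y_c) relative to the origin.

plate: A = 140 × 150 = 21000.00, centroid at (70.00, 75.00).
hole: A = −(44 × 32) = -1408.00, centroid at (75.00, 52.00).
ΣA = 19592.00 in²
ΣAx_c = (21000.00)(70.00) + (-1408.00)(75.00) = 1364400.00 in³
ΣAy_c = (21000.00)(75.00) + (-1408.00)(52.00) = 1501784.00 in³
x_c = 1364400.00 / 19592.00 = 69.64 in
y_c = 1501784.00 / 19592.00 = 76.65 in

x_c = 69.64 in, y_c = 76.65 in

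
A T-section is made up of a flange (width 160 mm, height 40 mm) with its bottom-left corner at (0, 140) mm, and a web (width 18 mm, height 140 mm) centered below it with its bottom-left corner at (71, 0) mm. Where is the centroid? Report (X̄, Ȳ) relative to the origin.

X̄ = 80.00 mm, Ȳ = 134.57 mm

Part | A | x̄ᵢ | ȳᵢ | A·x̄ᵢ | A·ȳᵢ
web | 2520.00 | 80.00 | 70.00 | 201600.00 | 176400.00
flange | 6400.00 | 80.00 | 160.00 | 512000.00 | 1024000.00
Σ | 8920.00 |  |  | 713600.00 | 1200400.00
X̄ = 713600.00 / 8920.00 = 80.00 mm
Ȳ = 1200400.00 / 8920.00 = 134.57 mm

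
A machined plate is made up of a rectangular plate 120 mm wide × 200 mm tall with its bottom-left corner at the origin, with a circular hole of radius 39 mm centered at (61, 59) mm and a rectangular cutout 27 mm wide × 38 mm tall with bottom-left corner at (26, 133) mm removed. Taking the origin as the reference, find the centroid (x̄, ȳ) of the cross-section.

Part | A | x̄ᵢ | ȳᵢ | A·x̄ᵢ | A·ȳᵢ
plate | 24000.00 | 60.00 | 100.00 | 1440000.00 | 2400000.00
hole 1 | -4778.36 | 61.00 | 59.00 | -291480.11 | -281923.38
hole 2 | -1026.00 | 39.50 | 152.00 | -40527.00 | -155952.00
Σ | 18195.64 |  |  | 1107992.89 | 1962124.62
x̄ = 1107992.89 / 18195.64 = 60.89 mm
ȳ = 1962124.62 / 18195.64 = 107.83 mm

x̄ = 60.89 mm, ȳ = 107.83 mm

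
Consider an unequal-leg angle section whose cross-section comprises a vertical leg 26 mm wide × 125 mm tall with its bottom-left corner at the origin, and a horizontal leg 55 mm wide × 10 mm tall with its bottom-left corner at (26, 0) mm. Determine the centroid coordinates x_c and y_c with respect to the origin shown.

x_c = 18.86 mm, y_c = 54.18 mm

vertical leg: A = 26 × 125 = 3250.00, centroid at (13.00, 62.50).
horizontal leg: A = 55 × 10 = 550.00, centroid at (53.50, 5.00).
ΣA = 3800.00 mm², ΣAx_c = 71675.00 mm³, ΣAy_c = 205875.00 mm³.
x_c = 71675.00/3800.00 = 18.86 mm; y_c = 205875.00/3800.00 = 54.18 mm.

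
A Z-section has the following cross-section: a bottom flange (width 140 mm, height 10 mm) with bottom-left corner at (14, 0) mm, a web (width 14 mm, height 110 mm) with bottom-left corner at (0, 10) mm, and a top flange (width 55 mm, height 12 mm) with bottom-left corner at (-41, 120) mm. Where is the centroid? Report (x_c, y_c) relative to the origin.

bottom flange: A = 140 × 10 = 1400.00, centroid at (84.00, 5.00).
web: A = 14 × 110 = 1540.00, centroid at (7.00, 65.00).
top flange: A = 55 × 12 = 660.00, centroid at (-13.50, 126.00).
ΣA = 3600.00 mm², ΣAx_c = 119470.00 mm³, ΣAy_c = 190260.00 mm³.
x_c = 119470.00/3600.00 = 33.19 mm; y_c = 190260.00/3600.00 = 52.85 mm.

x_c = 33.19 mm, y_c = 52.85 mm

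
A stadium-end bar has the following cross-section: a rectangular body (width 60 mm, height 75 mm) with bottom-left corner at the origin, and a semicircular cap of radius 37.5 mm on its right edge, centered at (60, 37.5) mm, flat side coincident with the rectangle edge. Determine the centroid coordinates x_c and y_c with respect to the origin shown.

rectangular body: A = 60 × 75 = 4500.00, centroid at (30.00, 37.50).
semicircular end: A = ½π·37.5² = 2208.93, centroid at (75.92, 37.50).
ΣA = 6708.93 mm²
ΣAx_c = (4500.00)(30.00) + (2208.93)(75.92) = 302692.19 mm³
ΣAy_c = (4500.00)(37.50) + (2208.93)(37.50) = 251584.96 mm³
x_c = 302692.19 / 6708.93 = 45.12 mm
y_c = 251584.96 / 6708.93 = 37.50 mm

x_c = 45.12 mm, y_c = 37.50 mm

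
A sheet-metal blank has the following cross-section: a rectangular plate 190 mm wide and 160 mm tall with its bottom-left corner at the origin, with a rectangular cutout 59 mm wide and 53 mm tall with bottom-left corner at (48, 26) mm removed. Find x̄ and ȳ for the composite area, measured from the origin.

plate: A = 190 × 160 = 30400.00, centroid at (95.00, 80.00).
hole: A = −(59 × 53) = -3127.00, centroid at (77.50, 52.50).
ΣA = 27273.00 mm²
ΣAx̄ = (30400.00)(95.00) + (-3127.00)(77.50) = 2645657.50 mm³
ΣAȳ = (30400.00)(80.00) + (-3127.00)(52.50) = 2267832.50 mm³
x̄ = 2645657.50 / 27273.00 = 97.01 mm
ȳ = 2267832.50 / 27273.00 = 83.15 mm

x̄ = 97.01 mm, ȳ = 83.15 mm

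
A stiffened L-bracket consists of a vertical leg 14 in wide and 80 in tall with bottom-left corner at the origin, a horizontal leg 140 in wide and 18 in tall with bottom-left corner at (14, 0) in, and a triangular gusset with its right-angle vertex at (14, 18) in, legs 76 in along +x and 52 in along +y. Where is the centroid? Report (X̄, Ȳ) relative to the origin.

vertical leg: A = 14 × 80 = 1120.00, centroid at (7.00, 40.00).
horizontal leg: A = 140 × 18 = 2520.00, centroid at (84.00, 9.00).
gusset: A = ½·76·52 = 1976.00, centroid at (39.33, 35.33).
ΣA = 5616.00 in²
ΣAX̄ = (1120.00)(7.00) + (2520.00)(84.00) + (1976.00)(39.33) = 297242.67 in³
ΣAȲ = (1120.00)(40.00) + (2520.00)(9.00) + (1976.00)(35.33) = 137298.67 in³
X̄ = 297242.67 / 5616.00 = 52.93 in
Ȳ = 137298.67 / 5616.00 = 24.45 in

X̄ = 52.93 in, Ȳ = 24.45 in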